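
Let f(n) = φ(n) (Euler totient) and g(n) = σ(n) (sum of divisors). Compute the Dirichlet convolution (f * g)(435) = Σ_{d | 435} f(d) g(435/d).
(φ * σ)(435) = 3480

Divisors of 435: [1, 3, 5, 15, 29, 87, 145, 435]. For each d | 435:
  d = 1: φ(1) · σ(435/1) = 1 · 720 = 720
  d = 3: φ(3) · σ(435/3) = 2 · 180 = 360
  d = 5: φ(5) · σ(435/5) = 4 · 120 = 480
  d = 15: φ(15) · σ(435/15) = 8 · 30 = 240
  d = 29: φ(29) · σ(435/29) = 28 · 24 = 672
  d = 87: φ(87) · σ(435/87) = 56 · 6 = 336
  d = 145: φ(145) · σ(435/145) = 112 · 4 = 448
  d = 435: φ(435) · σ(435/435) = 224 · 1 = 224
Summing: (φ * σ)(435) = 720 + 360 + 480 + 240 + 672 + 336 + 448 + 224 = 3480.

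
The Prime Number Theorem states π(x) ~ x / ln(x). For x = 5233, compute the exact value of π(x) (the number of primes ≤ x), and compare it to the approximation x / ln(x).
π(5233) = 696;  x/ln(x) ≈ 611.14;  relative error ≈ 12.19%.

Directly count primes up to 5233: π(5233) = 696. The PNT approximation gives 5233/ln(5233) ≈ 5233/8.56274 ≈ 611.14. Relative error (π(x) − x/ln(x)) / π(x) ≈ 12.19%; the approximation is known to undercount slightly (Li(x) is a better estimate).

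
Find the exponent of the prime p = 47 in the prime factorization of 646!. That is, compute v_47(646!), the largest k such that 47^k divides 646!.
v_47(646!) = 13

Legendre's formula: v_p(n!) = Σ_{k ≥ 1} ⌊n / p^k⌋. For p = 47, n = 646, the terms are:
  ⌊646/47^1⌋ = ⌊646/47⌋ = 13
(the next term ⌊646/47^2⌋ = 0, terminating the sum). Summing: v_47(646!) = 13 = 13.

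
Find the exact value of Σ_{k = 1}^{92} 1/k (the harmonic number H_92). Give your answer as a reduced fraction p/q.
H_92 = 3668893996878372053122809260004199377461/718766754945489455304472257065075294400

Direct summation: H_92 = 1 + 1/2 + ... + 1/92. The least common denominator is lcm(1, ..., 92) = 718766754945489455304472257065075294400; over this denominator the numerator is 718766754945489455304472257065075294400 + 359383377472744727652236128532537647200 + 239588918315163151768157419021691764800 + 179691688736372363826118064266268823600 + 143753350989097891060894451413015058880 + 119794459157581575884078709510845882400 + 102680964992212779329210322437867899200 + 89845844368186181913059032133134411800 + 79862972771721050589385806340563921600 + 71876675494548945530447225706507529440 + 65342432267771768664042932460461390400 + 59897229578790787942039354755422941200 + 55289750380422265792651712081928868800 + 51340482496106389664605161218933949600 + 47917783663032630353631483804338352960 + 44922922184093090956529516066567205900 + 42280397349734673841439544533239723200 + 39931486385860525294692903170281960800 + 37829829207657339752866960898161857600 + 35938337747274472765223612853253764720 + 34226988330737593109736774145955966400 + 32671216133885884332021466230230695200 + 31250728475890845882803141611525012800 + 29948614789395393971019677377711470600 + 28750670197819578212178890282603011776 + 27644875190211132896325856040964434400 + 26620990923907016863128602113521307200 + 25670241248053194832302580609466974800 + 24785060515361705355326629553968113600 + 23958891831516315176815741902169176480 + 23186024353080305009821685711776622400 + 22461461092046545478264758033283602950 + 21780810755923922888014310820153796800 + 21140198674867336920719772266619861600 + 20536192998442555865842064487573579840 + 19965743192930262647346451585140980400 + 19426128512040255548769520461218251200 + 18914914603828669876433480449080928800 + 18429916793474088597550570693976289600 + 17969168873637236382611806426626882360 + 17530896462085108665962737977196958400 + 17113494165368796554868387072977983200 + 16715505928964871053592378071280820800 + 16335608066942942166010733115115347600 + 15972594554344210117877161268112784320 + 15625364237945422941401570805762506400 + 15292909679691265006478133129044155200 + 14974307394697696985509838688855735300 + 14668709284601825618458617491123985600 + 14375335098909789106089445141301505888 + 14093465783244891280479848177746574400 + 13822437595105566448162928020482217200 + 13561636885763951986876835038963684800 + 13310495461953508431564301056760653600 + 13068486453554353732808586492092278080 + 12835120624026597416151290304733487400 + 12609943069219113250955653632720619200 + 12392530257680852677663314776984056800 + 12182487371957448394991055204492801600 + 11979445915758157588407870951084588240 + 11783061556483433693515938640411070400 + 11593012176540152504910842855888311200 + 11408996110245864369912258048651988800 + 11230730546023272739132379016641801475 + 11057950076084453158530342416385773760 + 10890405377961961444007155410076898400 + 10727862014111782914992123239777243200 + 10570099337433668460359886133309930800 + 10416909491963615294267713870508337600 + 10268096499221277932921032243786789920 + 10123475421767457116964397986832046400 + 9982871596465131323673225792570490200 + 9846119930760129524718798041987332800 + 9713064256020127774384760230609125600 + 9583556732606526070726296760867670592 + 9457457301914334938216740224540464400 + 9334633181110252666291847494351627200 + 9214958396737044298775285346988144800 + 9098313353740372851955345026140193600 + 8984584436818618191305903213313441180 + 8873663641302338954376200704507102400 + 8765448231042554332981368988598479200 + 8659840421029993437403280205603316800 + 8556747082684398277434193536488991600 + 8456079469946934768287908906647944640 + 8357752964482435526796189035640410400 + 8261686838453901785108876517989371200 + 8167804033471471083005366557557673800 + 8076030954443701744994070304101969600 + 7986297277172105058938580634056392160 + 7898535768631752256093101725989838400 + 7812682118972711470700785402881253200 = 3668893996878372053122809260004199377461, so H_92 = 3668893996878372053122809260004199377461/718766754945489455304472257065075294400 (already in lowest terms) ≈ 5.10443. (The PNT-adjacent estimate ln(92) + γ ≈ 5.09900 matches within O(1/n).)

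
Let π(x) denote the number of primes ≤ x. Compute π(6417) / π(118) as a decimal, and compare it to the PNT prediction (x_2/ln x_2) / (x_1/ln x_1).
π(6417)/π(118) = 834/30 ≈ 27.8000;  PNT prediction ≈ 29.5934.

π(118) = 30 and π(6417) = 834, so π(6417)/π(118) ≈ 27.8000. The PNT-predicted ratio is (6417/ln(6417)) / (118/ln(118)) ≈ 29.5934. The two agree to within a few percent, as expected.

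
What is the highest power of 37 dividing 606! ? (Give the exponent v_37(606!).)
v_37(606!) = 16

Legendre's formula: v_p(n!) = Σ_{k ≥ 1} ⌊n / p^k⌋. For p = 37, n = 606, the terms are:
  ⌊606/37^1⌋ = ⌊606/37⌋ = 16
(the next term ⌊606/37^2⌋ = 0, terminating the sum). Summing: v_37(606!) = 16 = 16.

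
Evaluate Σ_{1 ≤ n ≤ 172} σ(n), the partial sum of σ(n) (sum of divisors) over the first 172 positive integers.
Σ_{n ≤ 172} σ(n) = 24430

Compute σ(n) for each 1 ≤ n ≤ 172: σ(1) = 1, σ(2) = 3, σ(3) = 4, σ(4) = 7, σ(5) = 6, σ(6) = 12, σ(7) = 8, σ(8) = 15, σ(9) = 13, σ(10) = 18, σ(11) = 12, σ(12) = 28, σ(13) = 14, σ(14) = 24, σ(15) = 24, σ(16) = 31, σ(17) = 18, σ(18) = 39, σ(19) = 20, σ(20) = 42, σ(21) = 32, σ(22) = 36, σ(23) = 24, σ(24) = 60, σ(25) = 31, σ(26) = 42, σ(27) = 40, σ(28) = 56, σ(29) = 30, σ(30) = 72, σ(31) = 32, σ(32) = 63, σ(33) = 48, σ(34) = 54, σ(35) = 48, σ(36) = 91, σ(37) = 38, σ(38) = 60, σ(39) = 56, σ(40) = 90, σ(41) = 42, σ(42) = 96, σ(43) = 44, σ(44) = 84, σ(45) = 78, σ(46) = 72, σ(47) = 48, σ(48) = 124, σ(49) = 57, σ(50) = 93, σ(51) = 72, σ(52) = 98, σ(53) = 54, σ(54) = 120, σ(55) = 72, σ(56) = 120, σ(57) = 80, σ(58) = 90, σ(59) = 60, σ(60) = 168, σ(61) = 62, σ(62) = 96, σ(63) = 104, σ(64) = 127, σ(65) = 84, σ(66) = 144, σ(67) = 68, σ(68) = 126, σ(69) = 96, σ(70) = 144, σ(71) = 72, σ(72) = 195, σ(73) = 74, σ(74) = 114, σ(75) = 124, σ(76) = 140, σ(77) = 96, σ(78) = 168, σ(79) = 80, σ(80) = 186, σ(81) = 121, σ(82) = 126, σ(83) = 84, σ(84) = 224, σ(85) = 108, σ(86) = 132, σ(87) = 120, σ(88) = 180, σ(89) = 90, σ(90) = 234, σ(91) = 112, σ(92) = 168, σ(93) = 128, σ(94) = 144, σ(95) = 120, σ(96) = 252, σ(97) = 98, σ(98) = 171, σ(99) = 156, σ(100) = 217, σ(101) = 102, σ(102) = 216, σ(103) = 104, σ(104) = 210, σ(105) = 192, σ(106) = 162, σ(107) = 108, σ(108) = 280, σ(109) = 110, σ(110) = 216, σ(111) = 152, σ(112) = 248, σ(113) = 114, σ(114) = 240, σ(115) = 144, σ(116) = 210, σ(117) = 182, σ(118) = 180, σ(119) = 144, σ(120) = 360, σ(121) = 133, σ(122) = 186, σ(123) = 168, σ(124) = 224, σ(125) = 156, σ(126) = 312, σ(127) = 128, σ(128) = 255, σ(129) = 176, σ(130) = 252, σ(131) = 132, σ(132) = 336, σ(133) = 160, σ(134) = 204, σ(135) = 240, σ(136) = 270, σ(137) = 138, σ(138) = 288, σ(139) = 140, σ(140) = 336, σ(141) = 192, σ(142) = 216, σ(143) = 168, σ(144) = 403, σ(145) = 180, σ(146) = 222, σ(147) = 228, σ(148) = 266, σ(149) = 150, σ(150) = 372, σ(151) = 152, σ(152) = 300, σ(153) = 234, σ(154) = 288, σ(155) = 192, σ(156) = 392, σ(157) = 158, σ(158) = 240, σ(159) = 216, σ(160) = 378, σ(161) = 192, σ(162) = 363, σ(163) = 164, σ(164) = 294, σ(165) = 288, σ(166) = 252, σ(167) = 168, σ(168) = 480, σ(169) = 183, σ(170) = 324, σ(171) = 260, σ(172) = 308. Summing all 172 values: 24430. (Average order: Σ_{n ≤ x} σ(n) ~ (π²/12) x². For x = 172, (π²/12)·172² ≈ 24331.86.)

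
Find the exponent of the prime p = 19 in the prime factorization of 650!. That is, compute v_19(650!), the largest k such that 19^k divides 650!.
v_19(650!) = 35

Legendre's formula: v_p(n!) = Σ_{k ≥ 1} ⌊n / p^k⌋. For p = 19, n = 650, the terms are:
  ⌊650/19^1⌋ = ⌊650/19⌋ = 34
  ⌊650/19^2⌋ = ⌊650/361⌋ = 1
(the next term ⌊650/19^3⌋ = 0, terminating the sum). Summing: v_19(650!) = 34 + 1 = 35.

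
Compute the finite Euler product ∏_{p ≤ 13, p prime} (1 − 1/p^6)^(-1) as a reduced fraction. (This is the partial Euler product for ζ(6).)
∏ = 14388679339409375/14143390691632128

The primes p ≤ 13 are [2, 3, 5, 7, 11, 13]. For each prime, (1 − 1/p^6)^(-1) = p^6 / (p^6 − 1). The product is (1 − 1/2^6)^(-1), (1 − 1/3^6)^(-1), (1 − 1/5^6)^(-1), (1 − 1/7^6)^(-1), (1 − 1/11^6)^(-1), (1 − 1/13^6)^(-1) = ∏ p^6 / (p^6 − 1) = 14388679339409375/14143390691632128.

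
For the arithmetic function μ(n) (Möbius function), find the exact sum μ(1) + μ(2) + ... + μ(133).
Σ_{n ≤ 133} μ(n) = -2

Compute μ(n) for each 1 ≤ n ≤ 133: μ(1) = 1, μ(2) = -1, μ(3) = -1, μ(4) = 0, μ(5) = -1, μ(6) = 1, μ(7) = -1, μ(8) = 0, μ(9) = 0, μ(10) = 1, μ(11) = -1, μ(12) = 0, μ(13) = -1, μ(14) = 1, μ(15) = 1, μ(16) = 0, μ(17) = -1, μ(18) = 0, μ(19) = -1, μ(20) = 0, μ(21) = 1, μ(22) = 1, μ(23) = -1, μ(24) = 0, μ(25) = 0, μ(26) = 1, μ(27) = 0, μ(28) = 0, μ(29) = -1, μ(30) = -1, μ(31) = -1, μ(32) = 0, μ(33) = 1, μ(34) = 1, μ(35) = 1, μ(36) = 0, μ(37) = -1, μ(38) = 1, μ(39) = 1, μ(40) = 0, μ(41) = -1, μ(42) = -1, μ(43) = -1, μ(44) = 0, μ(45) = 0, μ(46) = 1, μ(47) = -1, μ(48) = 0, μ(49) = 0, μ(50) = 0, μ(51) = 1, μ(52) = 0, μ(53) = -1, μ(54) = 0, μ(55) = 1, μ(56) = 0, μ(57) = 1, μ(58) = 1, μ(59) = -1, μ(60) = 0, μ(61) = -1, μ(62) = 1, μ(63) = 0, μ(64) = 0, μ(65) = 1, μ(66) = -1, μ(67) = -1, μ(68) = 0, μ(69) = 1, μ(70) = -1, μ(71) = -1, μ(72) = 0, μ(73) = -1, μ(74) = 1, μ(75) = 0, μ(76) = 0, μ(77) = 1, μ(78) = -1, μ(79) = -1, μ(80) = 0, μ(81) = 0, μ(82) = 1, μ(83) = -1, μ(84) = 0, μ(85) = 1, μ(86) = 1, μ(87) = 1, μ(88) = 0, μ(89) = -1, μ(90) = 0, μ(91) = 1, μ(92) = 0, μ(93) = 1, μ(94) = 1, μ(95) = 1, μ(96) = 0, μ(97) = -1, μ(98) = 0, μ(99) = 0, μ(100) = 0, μ(101) = -1, μ(102) = -1, μ(103) = -1, μ(104) = 0, μ(105) = -1, μ(106) = 1, μ(107) = -1, μ(108) = 0, μ(109) = -1, μ(110) = -1, μ(111) = 1, μ(112) = 0, μ(113) = -1, μ(114) = -1, μ(115) = 1, μ(116) = 0, μ(117) = 0, μ(118) = 1, μ(119) = 1, μ(120) = 0, μ(121) = 0, μ(122) = 1, μ(123) = 1, μ(124) = 0, μ(125) = 0, μ(126) = 0, μ(127) = -1, μ(128) = 0, μ(129) = 1, μ(130) = -1, μ(131) = -1, μ(132) = 0, μ(133) = 1. Summing all 133 values: -2. (Mertens function M(x) = Σ_{n ≤ x} μ(n); on average M(x) should be small (PNT ⟺ M(x) = o(x)).)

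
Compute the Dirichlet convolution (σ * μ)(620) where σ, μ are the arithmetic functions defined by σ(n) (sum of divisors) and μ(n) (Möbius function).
(σ * μ)(620) = 620

Divisors of 620: [1, 2, 4, 5, 10, 20, 31, 62, 124, 155, 310, 620]. For each d | 620:
  d = 1: σ(1) · μ(620/1) = 1 · 0 = 0
  d = 2: σ(2) · μ(620/2) = 3 · -1 = -3
  d = 4: σ(4) · μ(620/4) = 7 · 1 = 7
  d = 5: σ(5) · μ(620/5) = 6 · 0 = 0
  d = 10: σ(10) · μ(620/10) = 18 · 1 = 18
  d = 20: σ(20) · μ(620/20) = 42 · -1 = -42
  d = 31: σ(31) · μ(620/31) = 32 · 0 = 0
  d = 62: σ(62) · μ(620/62) = 96 · 1 = 96
  d = 124: σ(124) · μ(620/124) = 224 · -1 = -224
  d = 155: σ(155) · μ(620/155) = 192 · 0 = 0
  d = 310: σ(310) · μ(620/310) = 576 · -1 = -576
  d = 620: σ(620) · μ(620/620) = 1344 · 1 = 1344
Summing: (σ * μ)(620) = 0 + -3 + 7 + 0 + 18 + -42 + 0 + 96 + -224 + 0 + -576 + 1344 = 620.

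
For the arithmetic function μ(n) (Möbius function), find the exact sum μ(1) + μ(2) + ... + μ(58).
Σ_{n ≤ 58} μ(n) = 0

Compute μ(n) for each 1 ≤ n ≤ 58: μ(1) = 1, μ(2) = -1, μ(3) = -1, μ(4) = 0, μ(5) = -1, μ(6) = 1, μ(7) = -1, μ(8) = 0, μ(9) = 0, μ(10) = 1, μ(11) = -1, μ(12) = 0, μ(13) = -1, μ(14) = 1, μ(15) = 1, μ(16) = 0, μ(17) = -1, μ(18) = 0, μ(19) = -1, μ(20) = 0, μ(21) = 1, μ(22) = 1, μ(23) = -1, μ(24) = 0, μ(25) = 0, μ(26) = 1, μ(27) = 0, μ(28) = 0, μ(29) = -1, μ(30) = -1, μ(31) = -1, μ(32) = 0, μ(33) = 1, μ(34) = 1, μ(35) = 1, μ(36) = 0, μ(37) = -1, μ(38) = 1, μ(39) = 1, μ(40) = 0, μ(41) = -1, μ(42) = -1, μ(43) = -1, μ(44) = 0, μ(45) = 0, μ(46) = 1, μ(47) = -1, μ(48) = 0, μ(49) = 0, μ(50) = 0, μ(51) = 1, μ(52) = 0, μ(53) = -1, μ(54) = 0, μ(55) = 1, μ(56) = 0, μ(57) = 1, μ(58) = 1. Summing all 58 values: 0. (Mertens function M(x) = Σ_{n ≤ x} μ(n); on average M(x) should be small (PNT ⟺ M(x) = o(x)).)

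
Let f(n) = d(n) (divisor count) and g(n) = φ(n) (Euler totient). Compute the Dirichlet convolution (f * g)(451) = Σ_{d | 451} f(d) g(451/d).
(d * φ)(451) = 504

Divisors of 451: [1, 11, 41, 451]. For each d | 451:
  d = 1: d(1) · φ(451/1) = 1 · 400 = 400
  d = 11: d(11) · φ(451/11) = 2 · 40 = 80
  d = 41: d(41) · φ(451/41) = 2 · 10 = 20
  d = 451: d(451) · φ(451/451) = 4 · 1 = 4
Summing: (d * φ)(451) = 400 + 80 + 20 + 4 = 504.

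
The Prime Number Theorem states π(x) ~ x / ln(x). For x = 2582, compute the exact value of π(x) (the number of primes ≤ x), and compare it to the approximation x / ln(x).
π(2582) = 376;  x/ln(x) ≈ 328.65;  relative error ≈ 12.59%.

Directly count primes up to 2582: π(2582) = 376. The PNT approximation gives 2582/ln(2582) ≈ 2582/7.85632 ≈ 328.65. Relative error (π(x) − x/ln(x)) / π(x) ≈ 12.59%; the approximation is known to undercount slightly (Li(x) is a better estimate).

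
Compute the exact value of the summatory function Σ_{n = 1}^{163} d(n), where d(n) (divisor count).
Σ_{n ≤ 163} d(n) = 858

Compute d(n) for each 1 ≤ n ≤ 163: d(1) = 1, d(2) = 2, d(3) = 2, d(4) = 3, d(5) = 2, d(6) = 4, d(7) = 2, d(8) = 4, d(9) = 3, d(10) = 4, d(11) = 2, d(12) = 6, d(13) = 2, d(14) = 4, d(15) = 4, d(16) = 5, d(17) = 2, d(18) = 6, d(19) = 2, d(20) = 6, d(21) = 4, d(22) = 4, d(23) = 2, d(24) = 8, d(25) = 3, d(26) = 4, d(27) = 4, d(28) = 6, d(29) = 2, d(30) = 8, d(31) = 2, d(32) = 6, d(33) = 4, d(34) = 4, d(35) = 4, d(36) = 9, d(37) = 2, d(38) = 4, d(39) = 4, d(40) = 8, d(41) = 2, d(42) = 8, d(43) = 2, d(44) = 6, d(45) = 6, d(46) = 4, d(47) = 2, d(48) = 10, d(49) = 3, d(50) = 6, d(51) = 4, d(52) = 6, d(53) = 2, d(54) = 8, d(55) = 4, d(56) = 8, d(57) = 4, d(58) = 4, d(59) = 2, d(60) = 12, d(61) = 2, d(62) = 4, d(63) = 6, d(64) = 7, d(65) = 4, d(66) = 8, d(67) = 2, d(68) = 6, d(69) = 4, d(70) = 8, d(71) = 2, d(72) = 12, d(73) = 2, d(74) = 4, d(75) = 6, d(76) = 6, d(77) = 4, d(78) = 8, d(79) = 2, d(80) = 10, d(81) = 5, d(82) = 4, d(83) = 2, d(84) = 12, d(85) = 4, d(86) = 4, d(87) = 4, d(88) = 8, d(89) = 2, d(90) = 12, d(91) = 4, d(92) = 6, d(93) = 4, d(94) = 4, d(95) = 4, d(96) = 12, d(97) = 2, d(98) = 6, d(99) = 6, d(100) = 9, d(101) = 2, d(102) = 8, d(103) = 2, d(104) = 8, d(105) = 8, d(106) = 4, d(107) = 2, d(108) = 12, d(109) = 2, d(110) = 8, d(111) = 4, d(112) = 10, d(113) = 2, d(114) = 8, d(115) = 4, d(116) = 6, d(117) = 6, d(118) = 4, d(119) = 4, d(120) = 16, d(121) = 3, d(122) = 4, d(123) = 4, d(124) = 6, d(125) = 4, d(126) = 12, d(127) = 2, d(128) = 8, d(129) = 4, d(130) = 8, d(131) = 2, d(132) = 12, d(133) = 4, d(134) = 4, d(135) = 8, d(136) = 8, d(137) = 2, d(138) = 8, d(139) = 2, d(140) = 12, d(141) = 4, d(142) = 4, d(143) = 4, d(144) = 15, d(145) = 4, d(146) = 4, d(147) = 6, d(148) = 6, d(149) = 2, d(150) = 12, d(151) = 2, d(152) = 8, d(153) = 6, d(154) = 8, d(155) = 4, d(156) = 12, d(157) = 2, d(158) = 4, d(159) = 4, d(160) = 12, d(161) = 4, d(162) = 10, d(163) = 2. Summing all 163 values: 858. (Dirichlet's divisor formula: Σ_{n ≤ x} d(n) = x ln(x) + (2γ − 1) x + O(√x). For x = 163, the asymptotic estimate is ≈ 855.45.)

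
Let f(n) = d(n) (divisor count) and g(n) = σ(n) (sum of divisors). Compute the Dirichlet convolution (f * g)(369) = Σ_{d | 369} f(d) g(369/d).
(d * σ)(369) = 1056

Divisors of 369: [1, 3, 9, 41, 123, 369]. For each d | 369:
  d = 1: d(1) · σ(369/1) = 1 · 546 = 546
  d = 3: d(3) · σ(369/3) = 2 · 168 = 336
  d = 9: d(9) · σ(369/9) = 3 · 42 = 126
  d = 41: d(41) · σ(369/41) = 2 · 13 = 26
  d = 123: d(123) · σ(369/123) = 4 · 4 = 16
  d = 369: d(369) · σ(369/369) = 6 · 1 = 6
Summing: (d * σ)(369) = 546 + 336 + 126 + 26 + 16 + 6 = 1056.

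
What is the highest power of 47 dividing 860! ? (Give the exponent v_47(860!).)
v_47(860!) = 18

Legendre's formula: v_p(n!) = Σ_{k ≥ 1} ⌊n / p^k⌋. For p = 47, n = 860, the terms are:
  ⌊860/47^1⌋ = ⌊860/47⌋ = 18
(the next term ⌊860/47^2⌋ = 0, terminating the sum). Summing: v_47(860!) = 18 = 18.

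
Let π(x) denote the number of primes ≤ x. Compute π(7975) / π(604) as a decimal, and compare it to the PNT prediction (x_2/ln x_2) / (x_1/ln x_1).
π(7975)/π(604) = 1006/110 ≈ 9.1455;  PNT prediction ≈ 9.4112.

π(604) = 110 and π(7975) = 1006, so π(7975)/π(604) ≈ 9.1455. The PNT-predicted ratio is (7975/ln(7975)) / (604/ln(604)) ≈ 9.4112. The two agree to within a few percent, as expected.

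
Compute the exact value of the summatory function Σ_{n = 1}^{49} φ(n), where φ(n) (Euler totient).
Σ_{n ≤ 49} φ(n) = 754

Compute φ(n) for each 1 ≤ n ≤ 49: φ(1) = 1, φ(2) = 1, φ(3) = 2, φ(4) = 2, φ(5) = 4, φ(6) = 2, φ(7) = 6, φ(8) = 4, φ(9) = 6, φ(10) = 4, φ(11) = 10, φ(12) = 4, φ(13) = 12, φ(14) = 6, φ(15) = 8, φ(16) = 8, φ(17) = 16, φ(18) = 6, φ(19) = 18, φ(20) = 8, φ(21) = 12, φ(22) = 10, φ(23) = 22, φ(24) = 8, φ(25) = 20, φ(26) = 12, φ(27) = 18, φ(28) = 12, φ(29) = 28, φ(30) = 8, φ(31) = 30, φ(32) = 16, φ(33) = 20, φ(34) = 16, φ(35) = 24, φ(36) = 12, φ(37) = 36, φ(38) = 18, φ(39) = 24, φ(40) = 16, φ(41) = 40, φ(42) = 12, φ(43) = 42, φ(44) = 20, φ(45) = 24, φ(46) = 22, φ(47) = 46, φ(48) = 16, φ(49) = 42. Summing all 49 values: 754. (Average order: Σ_{n ≤ x} φ(n) ~ (3/π²) x². For x = 49, (3/π²)·49² ≈ 729.82.)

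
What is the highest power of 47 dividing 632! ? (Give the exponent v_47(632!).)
v_47(632!) = 13

Legendre's formula: v_p(n!) = Σ_{k ≥ 1} ⌊n / p^k⌋. For p = 47, n = 632, the terms are:
  ⌊632/47^1⌋ = ⌊632/47⌋ = 13
(the next term ⌊632/47^2⌋ = 0, terminating the sum). Summing: v_47(632!) = 13 = 13.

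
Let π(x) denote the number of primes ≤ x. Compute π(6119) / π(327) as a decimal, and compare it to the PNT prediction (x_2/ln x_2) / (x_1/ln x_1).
π(6119)/π(327) = 797/66 ≈ 12.0758;  PNT prediction ≈ 12.4261.

π(327) = 66 and π(6119) = 797, so π(6119)/π(327) ≈ 12.0758. The PNT-predicted ratio is (6119/ln(6119)) / (327/ln(327)) ≈ 12.4261. The two agree to within a few percent, as expected.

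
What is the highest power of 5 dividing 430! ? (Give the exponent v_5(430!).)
v_5(430!) = 106

Legendre's formula: v_p(n!) = Σ_{k ≥ 1} ⌊n / p^k⌋. For p = 5, n = 430, the terms are:
  ⌊430/5^1⌋ = ⌊430/5⌋ = 86
  ⌊430/5^2⌋ = ⌊430/25⌋ = 17
  ⌊430/5^3⌋ = ⌊430/125⌋ = 3
(the next term ⌊430/5^4⌋ = 0, terminating the sum). Summing: v_5(430!) = 86 + 17 + 3 = 106.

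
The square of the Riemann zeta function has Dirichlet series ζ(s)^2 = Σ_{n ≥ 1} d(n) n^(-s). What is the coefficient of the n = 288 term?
d(288) = 18

ζ(s)^2 = (Σ 1/m^s)(Σ 1/k^s). The coefficient of 1/n^s in the product is the number of ordered pairs (m, k) with mk = n, which equals d(n). For n = 288, divisors are [1, 2, 3, 4, 6, 8, 9, 12, 16, 18, 24, 32, 36, 48, 72, 96, 144, 288], so d(288) = 18.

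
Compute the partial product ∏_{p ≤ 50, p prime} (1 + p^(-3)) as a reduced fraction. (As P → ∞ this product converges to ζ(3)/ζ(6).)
∏ = 8015182591485824614015950466842624/6783810016842653083409665472454505

The primes p ≤ 50 are [2, 3, 5, 7, 11, 13, 17, 19, 23, 29, 31, 37, 41, 43, 47]. For each, (1 + 1/p^3) = (p^3 + 1)/p^3. Multiplying these fractions over p ∈ [2, 3, 5, 7, 11, 13, 17, 19, 23, 29, 31, 37, 41, 43, 47] gives 8015182591485824614015950466842624/6783810016842653083409665472454505. (In the limit P → ∞ this tends to ζ(3)/ζ(6).)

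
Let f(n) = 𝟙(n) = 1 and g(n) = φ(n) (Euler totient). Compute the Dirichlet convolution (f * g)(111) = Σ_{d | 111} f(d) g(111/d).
(𝟙 * φ)(111) = 111

Divisors of 111: [1, 3, 37, 111]. For each d | 111:
  d = 1: 𝟙(1) · φ(111/1) = 1 · 72 = 72
  d = 3: 𝟙(3) · φ(111/3) = 1 · 36 = 36
  d = 37: 𝟙(37) · φ(111/37) = 1 · 2 = 2
  d = 111: 𝟙(111) · φ(111/111) = 1 · 1 = 1
Summing: (𝟙 * φ)(111) = 72 + 36 + 2 + 1 = 111.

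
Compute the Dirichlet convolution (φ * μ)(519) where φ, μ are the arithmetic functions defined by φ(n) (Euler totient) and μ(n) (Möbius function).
(φ * μ)(519) = 171

Divisors of 519: [1, 3, 173, 519]. For each d | 519:
  d = 1: φ(1) · μ(519/1) = 1 · 1 = 1
  d = 3: φ(3) · μ(519/3) = 2 · -1 = -2
  d = 173: φ(173) · μ(519/173) = 172 · -1 = -172
  d = 519: φ(519) · μ(519/519) = 344 · 1 = 344
Summing: (φ * μ)(519) = 1 + -2 + -172 + 344 = 171.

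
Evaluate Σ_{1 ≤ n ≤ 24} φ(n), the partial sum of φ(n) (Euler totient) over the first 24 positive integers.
Σ_{n ≤ 24} φ(n) = 180

Compute φ(n) for each 1 ≤ n ≤ 24: φ(1) = 1, φ(2) = 1, φ(3) = 2, φ(4) = 2, φ(5) = 4, φ(6) = 2, φ(7) = 6, φ(8) = 4, φ(9) = 6, φ(10) = 4, φ(11) = 10, φ(12) = 4, φ(13) = 12, φ(14) = 6, φ(15) = 8, φ(16) = 8, φ(17) = 16, φ(18) = 6, φ(19) = 18, φ(20) = 8, φ(21) = 12, φ(22) = 10, φ(23) = 22, φ(24) = 8. Summing all 24 values: 180. (Average order: Σ_{n ≤ x} φ(n) ~ (3/π²) x². For x = 24, (3/π²)·24² ≈ 175.08.)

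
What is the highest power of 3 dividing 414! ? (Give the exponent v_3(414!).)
v_3(414!) = 205

Legendre's formula: v_p(n!) = Σ_{k ≥ 1} ⌊n / p^k⌋. For p = 3, n = 414, the terms are:
  ⌊414/3^1⌋ = ⌊414/3⌋ = 138
  ⌊414/3^2⌋ = ⌊414/9⌋ = 46
  ⌊414/3^3⌋ = ⌊414/27⌋ = 15
  ⌊414/3^4⌋ = ⌊414/81⌋ = 5
  ⌊414/3^5⌋ = ⌊414/243⌋ = 1
(the next term ⌊414/3^6⌋ = 0, terminating the sum). Summing: v_3(414!) = 138 + 46 + 15 + 5 + 1 = 205.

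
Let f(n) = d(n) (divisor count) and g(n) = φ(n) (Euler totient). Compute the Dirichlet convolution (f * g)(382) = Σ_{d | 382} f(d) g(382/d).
(d * φ)(382) = 576

Divisors of 382: [1, 2, 191, 382]. For each d | 382:
  d = 1: d(1) · φ(382/1) = 1 · 190 = 190
  d = 2: d(2) · φ(382/2) = 2 · 190 = 380
  d = 191: d(191) · φ(382/191) = 2 · 1 = 2
  d = 382: d(382) · φ(382/382) = 4 · 1 = 4
Summing: (d * φ)(382) = 190 + 380 + 2 + 4 = 576.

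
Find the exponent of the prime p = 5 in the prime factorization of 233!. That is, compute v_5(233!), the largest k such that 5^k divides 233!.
v_5(233!) = 56

Legendre's formula: v_p(n!) = Σ_{k ≥ 1} ⌊n / p^k⌋. For p = 5, n = 233, the terms are:
  ⌊233/5^1⌋ = ⌊233/5⌋ = 46
  ⌊233/5^2⌋ = ⌊233/25⌋ = 9
  ⌊233/5^3⌋ = ⌊233/125⌋ = 1
(the next term ⌊233/5^4⌋ = 0, terminating the sum). Summing: v_5(233!) = 46 + 9 + 1 = 56.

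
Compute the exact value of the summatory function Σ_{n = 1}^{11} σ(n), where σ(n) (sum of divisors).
Σ_{n ≤ 11} σ(n) = 99

Compute σ(n) for each 1 ≤ n ≤ 11: σ(1) = 1, σ(2) = 3, σ(3) = 4, σ(4) = 7, σ(5) = 6, σ(6) = 12, σ(7) = 8, σ(8) = 15, σ(9) = 13, σ(10) = 18, σ(11) = 12. Summing all 11 values: 99. (Average order: Σ_{n ≤ x} σ(n) ~ (π²/12) x². For x = 11, (π²/12)·11² ≈ 99.52.)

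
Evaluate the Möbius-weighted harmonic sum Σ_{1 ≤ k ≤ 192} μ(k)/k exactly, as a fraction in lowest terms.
Σ μ(k)/k = -420739552915294928774241207455396214980695624016399287527924921993022991/27128766892785789697356865495675641342069048639462920399809650408428403405

Values of μ(k) for 1 ≤ k ≤ 192: μ(1) = 1, μ(2) = -1, μ(3) = -1, μ(5) = -1, μ(6) = 1, μ(7) = -1, μ(10) = 1, μ(11) = -1, μ(13) = -1, μ(14) = 1, μ(15) = 1, μ(17) = -1, μ(19) = -1, μ(21) = 1, μ(22) = 1, μ(23) = -1, μ(26) = 1, μ(29) = -1, μ(30) = -1, μ(31) = -1, μ(33) = 1, μ(34) = 1, μ(35) = 1, μ(37) = -1, μ(38) = 1, μ(39) = 1, μ(41) = -1, μ(42) = -1, μ(43) = -1, μ(46) = 1, μ(47) = -1, μ(51) = 1, μ(53) = -1, μ(55) = 1, μ(57) = 1, μ(58) = 1, μ(59) = -1, μ(61) = -1, μ(62) = 1, μ(65) = 1, μ(66) = -1, μ(67) = -1, μ(69) = 1, μ(70) = -1, μ(71) = -1, μ(73) = -1, μ(74) = 1, μ(77) = 1, μ(78) = -1, μ(79) = -1, μ(82) = 1, μ(83) = -1, μ(85) = 1, μ(86) = 1, μ(87) = 1, μ(89) = -1, μ(91) = 1, μ(93) = 1, μ(94) = 1, μ(95) = 1, μ(97) = -1, μ(101) = -1, μ(102) = -1, μ(103) = -1, μ(105) = -1, μ(106) = 1, μ(107) = -1, μ(109) = -1, μ(110) = -1, μ(111) = 1, μ(113) = -1, μ(114) = -1, μ(115) = 1, μ(118) = 1, μ(119) = 1, μ(122) = 1, μ(123) = 1, μ(127) = -1, μ(129) = 1, μ(130) = -1, μ(131) = -1, μ(133) = 1, μ(134) = 1, μ(137) = -1, μ(138) = -1, μ(139) = -1, μ(141) = 1, μ(142) = 1, μ(143) = 1, μ(145) = 1, μ(146) = 1, μ(149) = -1, μ(151) = -1, μ(154) = -1, μ(155) = 1, μ(157) = -1, μ(158) = 1, μ(159) = 1, μ(161) = 1, μ(163) = -1, μ(165) = -1, μ(166) = 1, μ(167) = -1, μ(170) = -1, μ(173) = -1, μ(174) = -1, μ(177) = 1, μ(178) = 1, μ(179) = -1, μ(181) = -1, μ(182) = -1, μ(183) = 1, μ(185) = 1, μ(186) = -1, μ(187) = 1, μ(190) = -1, μ(191) = -1, with μ = 0 on non-squarefree integers. Summing μ(k)/k for k where μ(k) ≠ 0 gives -420739552915294928774241207455396214980695624016399287527924921993022991/27128766892785789697356865495675641342069048639462920399809650408428403405 ≈ -0.0155. (PNT ⟺ this sum → 0 as n → ∞.)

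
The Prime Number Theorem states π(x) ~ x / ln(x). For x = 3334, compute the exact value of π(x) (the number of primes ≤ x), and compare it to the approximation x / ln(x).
π(3334) = 470;  x/ln(x) ≈ 411.00;  relative error ≈ 12.55%.

Directly count primes up to 3334: π(3334) = 470. The PNT approximation gives 3334/ln(3334) ≈ 3334/8.11193 ≈ 411.00. Relative error (π(x) − x/ln(x)) / π(x) ≈ 12.55%; the approximation is known to undercount slightly (Li(x) is a better estimate).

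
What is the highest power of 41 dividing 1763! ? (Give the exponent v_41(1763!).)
v_41(1763!) = 44

Legendre's formula: v_p(n!) = Σ_{k ≥ 1} ⌊n / p^k⌋. For p = 41, n = 1763, the terms are:
  ⌊1763/41^1⌋ = ⌊1763/41⌋ = 43
  ⌊1763/41^2⌋ = ⌊1763/1681⌋ = 1
(the next term ⌊1763/41^3⌋ = 0, terminating the sum). Summing: v_41(1763!) = 43 + 1 = 44.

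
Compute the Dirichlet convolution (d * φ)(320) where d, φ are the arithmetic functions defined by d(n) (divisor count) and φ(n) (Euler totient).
(d * φ)(320) = 762

Divisors of 320: [1, 2, 4, 5, 8, 10, 16, 20, 32, 40, 64, 80, 160, 320]. For each d | 320:
  d = 1: d(1) · φ(320/1) = 1 · 128 = 128
  d = 2: d(2) · φ(320/2) = 2 · 64 = 128
  d = 4: d(4) · φ(320/4) = 3 · 32 = 96
  d = 5: d(5) · φ(320/5) = 2 · 32 = 64
  d = 8: d(8) · φ(320/8) = 4 · 16 = 64
  d = 10: d(10) · φ(320/10) = 4 · 16 = 64
  d = 16: d(16) · φ(320/16) = 5 · 8 = 40
  d = 20: d(20) · φ(320/20) = 6 · 8 = 48
  d = 32: d(32) · φ(320/32) = 6 · 4 = 24
  d = 40: d(40) · φ(320/40) = 8 · 4 = 32
  d = 64: d(64) · φ(320/64) = 7 · 4 = 28
  d = 80: d(80) · φ(320/80) = 10 · 2 = 20
  d = 160: d(160) · φ(320/160) = 12 · 1 = 12
  d = 320: d(320) · φ(320/320) = 14 · 1 = 14
Summing: (d * φ)(320) = 128 + 128 + 96 + 64 + 64 + 64 + 40 + 48 + 24 + 32 + 28 + 20 + 12 + 14 = 762.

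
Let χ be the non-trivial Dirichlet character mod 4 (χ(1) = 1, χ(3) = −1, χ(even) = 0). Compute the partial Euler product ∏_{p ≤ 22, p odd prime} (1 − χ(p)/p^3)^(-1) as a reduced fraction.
∏ = 2463517706231725/2542314678779904

The odd primes p ≤ 22 are [3, 5, 7, 11, 13, 17, 19]. For each, χ(p) = 1 if p ≡ 1 mod 4, χ(p) = −1 if p ≡ 3 mod 4. Taking (1 − χ(p)/p^3)^(-1) = p^3/(p^3 − χ(p)): (1 − (-1)/3^3)^(-1) · (1 − (1)/5^3)^(-1) · (1 − (-1)/7^3)^(-1) · (1 − (-1)/11^3)^(-1) · (1 − (1)/13^3)^(-1) · (1 − (1)/17^3)^(-1) · (1 − (-1)/19^3)^(-1) = 2463517706231725/2542314678779904.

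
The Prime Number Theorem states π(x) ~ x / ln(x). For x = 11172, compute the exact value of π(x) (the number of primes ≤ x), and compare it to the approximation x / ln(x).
π(11172) = 1353;  x/ln(x) ≈ 1198.56;  relative error ≈ 11.41%.

Directly count primes up to 11172: π(11172) = 1353. The PNT approximation gives 11172/ln(11172) ≈ 11172/9.32117 ≈ 1198.56. Relative error (π(x) − x/ln(x)) / π(x) ≈ 11.41%; the approximation is known to undercount slightly (Li(x) is a better estimate).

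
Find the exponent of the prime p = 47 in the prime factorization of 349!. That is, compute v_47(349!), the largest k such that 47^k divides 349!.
v_47(349!) = 7

Legendre's formula: v_p(n!) = Σ_{k ≥ 1} ⌊n / p^k⌋. For p = 47, n = 349, the terms are:
  ⌊349/47^1⌋ = ⌊349/47⌋ = 7
(the next term ⌊349/47^2⌋ = 0, terminating the sum). Summing: v_47(349!) = 7 = 7.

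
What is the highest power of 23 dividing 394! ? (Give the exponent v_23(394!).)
v_23(394!) = 17

Legendre's formula: v_p(n!) = Σ_{k ≥ 1} ⌊n / p^k⌋. For p = 23, n = 394, the terms are:
  ⌊394/23^1⌋ = ⌊394/23⌋ = 17
(the next term ⌊394/23^2⌋ = 0, terminating the sum). Summing: v_23(394!) = 17 = 17.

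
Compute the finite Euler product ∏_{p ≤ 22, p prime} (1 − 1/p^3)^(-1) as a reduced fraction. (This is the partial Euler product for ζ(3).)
∏ = 3674541645775/3057655868928

The primes p ≤ 22 are [2, 3, 5, 7, 11, 13, 17, 19]. For each prime, (1 − 1/p^3)^(-1) = p^3 / (p^3 − 1). The product is (1 − 1/2^3)^(-1), (1 − 1/3^3)^(-1), (1 − 1/5^3)^(-1), (1 − 1/7^3)^(-1), (1 − 1/11^3)^(-1), (1 − 1/13^3)^(-1), (1 − 1/17^3)^(-1), (1 − 1/19^3)^(-1) = ∏ p^3 / (p^3 − 1) = 3674541645775/3057655868928.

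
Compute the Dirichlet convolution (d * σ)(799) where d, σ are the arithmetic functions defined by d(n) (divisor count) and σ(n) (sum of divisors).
(d * σ)(799) = 1000

Divisors of 799: [1, 17, 47, 799]. For each d | 799:
  d = 1: d(1) · σ(799/1) = 1 · 864 = 864
  d = 17: d(17) · σ(799/17) = 2 · 48 = 96
  d = 47: d(47) · σ(799/47) = 2 · 18 = 36
  d = 799: d(799) · σ(799/799) = 4 · 1 = 4
Summing: (d * σ)(799) = 864 + 96 + 36 + 4 = 1000.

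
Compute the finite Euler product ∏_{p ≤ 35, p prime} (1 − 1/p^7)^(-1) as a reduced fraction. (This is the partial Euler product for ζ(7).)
∏ = 37031956963631386906046525229438701635098769061332515193389940565625/36725327022248259763071767483224373757798563246158812707599806493184

The primes p ≤ 35 are [2, 3, 5, 7, 11, 13, 17, 19, 23, 29, 31]. For each prime, (1 − 1/p^7)^(-1) = p^7 / (p^7 − 1). The product is (1 − 1/2^7)^(-1), (1 − 1/3^7)^(-1), (1 − 1/5^7)^(-1), (1 − 1/7^7)^(-1), (1 − 1/11^7)^(-1), (1 − 1/13^7)^(-1), (1 − 1/17^7)^(-1), (1 − 1/19^7)^(-1), (1 − 1/23^7)^(-1), (1 − 1/29^7)^(-1), (1 − 1/31^7)^(-1) = ∏ p^7 / (p^7 − 1) = 37031956963631386906046525229438701635098769061332515193389940565625/36725327022248259763071767483224373757798563246158812707599806493184.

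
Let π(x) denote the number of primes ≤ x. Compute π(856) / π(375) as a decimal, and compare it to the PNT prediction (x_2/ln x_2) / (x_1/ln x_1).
π(856)/π(375) = 147/74 ≈ 1.9865;  PNT prediction ≈ 2.0037.

π(375) = 74 and π(856) = 147, so π(856)/π(375) ≈ 1.9865. The PNT-predicted ratio is (856/ln(856)) / (375/ln(375)) ≈ 2.0037. The two agree to within a few percent, as expected.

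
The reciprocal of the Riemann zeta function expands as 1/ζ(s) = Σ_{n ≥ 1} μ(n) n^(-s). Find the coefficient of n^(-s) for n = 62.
μ(62) = 1

Factor n = 62 = 2 · 31. μ(n) = 0 if any exponent ≥ 2 (not squarefree); otherwise μ(n) = (−1)^{ω(n)} where ω(n) is the number of distinct prime factors. Applying: μ(62) = 1.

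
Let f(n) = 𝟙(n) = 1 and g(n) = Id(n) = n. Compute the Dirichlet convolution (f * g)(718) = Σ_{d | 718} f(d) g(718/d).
(𝟙 * Id)(718) = 1080

Divisors of 718: [1, 2, 359, 718]. For each d | 718:
  d = 1: 𝟙(1) · Id(718/1) = 1 · 718 = 718
  d = 2: 𝟙(2) · Id(718/2) = 1 · 359 = 359
  d = 359: 𝟙(359) · Id(718/359) = 1 · 2 = 2
  d = 718: 𝟙(718) · Id(718/718) = 1 · 1 = 1
Summing: (𝟙 * Id)(718) = 718 + 359 + 2 + 1 = 1080.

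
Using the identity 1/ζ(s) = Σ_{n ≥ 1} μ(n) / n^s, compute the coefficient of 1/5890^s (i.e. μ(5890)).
μ(5890) = 1

Factor n = 5890 = 2 · 5 · 19 · 31. μ(n) = 0 if any exponent ≥ 2 (not squarefree); otherwise μ(n) = (−1)^{ω(n)} where ω(n) is the number of distinct prime factors. Applying: μ(5890) = 1.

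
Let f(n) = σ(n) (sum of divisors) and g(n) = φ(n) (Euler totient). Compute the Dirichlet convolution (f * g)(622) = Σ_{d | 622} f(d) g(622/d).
(σ * φ)(622) = 2488

Divisors of 622: [1, 2, 311, 622]. For each d | 622:
  d = 1: σ(1) · φ(622/1) = 1 · 310 = 310
  d = 2: σ(2) · φ(622/2) = 3 · 310 = 930
  d = 311: σ(311) · φ(622/311) = 312 · 1 = 312
  d = 622: σ(622) · φ(622/622) = 936 · 1 = 936
Summing: (σ * φ)(622) = 310 + 930 + 312 + 936 = 2488.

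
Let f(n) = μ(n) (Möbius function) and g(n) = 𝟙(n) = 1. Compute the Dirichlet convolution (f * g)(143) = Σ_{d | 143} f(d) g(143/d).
(μ * 𝟙)(143) = 0

Divisors of 143: [1, 11, 13, 143]. For each d | 143:
  d = 1: μ(1) · 𝟙(143/1) = 1 · 1 = 1
  d = 11: μ(11) · 𝟙(143/11) = -1 · 1 = -1
  d = 13: μ(13) · 𝟙(143/13) = -1 · 1 = -1
  d = 143: μ(143) · 𝟙(143/143) = 1 · 1 = 1
Summing: (μ * 𝟙)(143) = 1 + -1 + -1 + 1 = 0.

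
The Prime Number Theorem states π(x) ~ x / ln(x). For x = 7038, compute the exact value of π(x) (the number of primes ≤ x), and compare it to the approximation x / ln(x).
π(7038) = 904;  x/ln(x) ≈ 794.44;  relative error ≈ 12.12%.

Directly count primes up to 7038: π(7038) = 904. The PNT approximation gives 7038/ln(7038) ≈ 7038/8.85908 ≈ 794.44. Relative error (π(x) − x/ln(x)) / π(x) ≈ 12.12%; the approximation is known to undercount slightly (Li(x) is a better estimate).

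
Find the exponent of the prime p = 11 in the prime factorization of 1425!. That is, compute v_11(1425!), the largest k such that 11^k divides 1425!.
v_11(1425!) = 141

Legendre's formula: v_p(n!) = Σ_{k ≥ 1} ⌊n / p^k⌋. For p = 11, n = 1425, the terms are:
  ⌊1425/11^1⌋ = ⌊1425/11⌋ = 129
  ⌊1425/11^2⌋ = ⌊1425/121⌋ = 11
  ⌊1425/11^3⌋ = ⌊1425/1331⌋ = 1
(the next term ⌊1425/11^4⌋ = 0, terminating the sum). Summing: v_11(1425!) = 129 + 11 + 1 = 141.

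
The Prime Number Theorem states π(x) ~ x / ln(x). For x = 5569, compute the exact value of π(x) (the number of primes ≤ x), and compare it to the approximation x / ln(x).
π(5569) = 735;  x/ln(x) ≈ 645.68;  relative error ≈ 12.15%.

Directly count primes up to 5569: π(5569) = 735. The PNT approximation gives 5569/ln(5569) ≈ 5569/8.62497 ≈ 645.68. Relative error (π(x) − x/ln(x)) / π(x) ≈ 12.15%; the approximation is known to undercount slightly (Li(x) is a better estimate).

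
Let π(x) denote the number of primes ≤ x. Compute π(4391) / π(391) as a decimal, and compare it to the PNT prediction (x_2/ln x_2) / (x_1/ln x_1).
π(4391)/π(391) = 598/77 ≈ 7.7662;  PNT prediction ≈ 7.9918.

π(391) = 77 and π(4391) = 598, so π(4391)/π(391) ≈ 7.7662. The PNT-predicted ratio is (4391/ln(4391)) / (391/ln(391)) ≈ 7.9918. The two agree to within a few percent, as expected.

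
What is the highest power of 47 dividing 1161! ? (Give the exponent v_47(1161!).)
v_47(1161!) = 24

Legendre's formula: v_p(n!) = Σ_{k ≥ 1} ⌊n / p^k⌋. For p = 47, n = 1161, the terms are:
  ⌊1161/47^1⌋ = ⌊1161/47⌋ = 24
(the next term ⌊1161/47^2⌋ = 0, terminating the sum). Summing: v_47(1161!) = 24 = 24.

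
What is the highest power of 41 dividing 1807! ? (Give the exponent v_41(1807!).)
v_41(1807!) = 45

Legendre's formula: v_p(n!) = Σ_{k ≥ 1} ⌊n / p^k⌋. For p = 41, n = 1807, the terms are:
  ⌊1807/41^1⌋ = ⌊1807/41⌋ = 44
  ⌊1807/41^2⌋ = ⌊1807/1681⌋ = 1
(the next term ⌊1807/41^3⌋ = 0, terminating the sum). Summing: v_41(1807!) = 44 + 1 = 45.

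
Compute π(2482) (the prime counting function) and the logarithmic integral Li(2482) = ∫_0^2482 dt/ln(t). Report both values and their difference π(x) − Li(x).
π(2482) = 367;  Li(2482) ≈ 377.31;  π(x) − Li(x) ≈ -10.31.

Direct count of primes ≤ 2482 gives π(2482) = 367. Numerical evaluation of the logarithmic integral gives Li(2482) ≈ 377.31. The difference π(x) − Li(x) ≈ -10.31 is typically negative for small/moderate x (Li(x) overestimates), though Littlewood's theorem shows this sign changes infinitely often.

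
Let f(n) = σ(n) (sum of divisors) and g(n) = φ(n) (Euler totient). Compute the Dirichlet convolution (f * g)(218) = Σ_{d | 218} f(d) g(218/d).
(σ * φ)(218) = 872

Divisors of 218: [1, 2, 109, 218]. For each d | 218:
  d = 1: σ(1) · φ(218/1) = 1 · 108 = 108
  d = 2: σ(2) · φ(218/2) = 3 · 108 = 324
  d = 109: σ(109) · φ(218/109) = 110 · 1 = 110
  d = 218: σ(218) · φ(218/218) = 330 · 1 = 330
Summing: (σ * φ)(218) = 108 + 324 + 110 + 330 = 872.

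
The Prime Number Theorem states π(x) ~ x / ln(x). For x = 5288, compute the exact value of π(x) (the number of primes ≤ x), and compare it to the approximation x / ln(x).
π(5288) = 701;  x/ln(x) ≈ 616.81;  relative error ≈ 12.01%.

Directly count primes up to 5288: π(5288) = 701. The PNT approximation gives 5288/ln(5288) ≈ 5288/8.57320 ≈ 616.81. Relative error (π(x) − x/ln(x)) / π(x) ≈ 12.01%; the approximation is known to undercount slightly (Li(x) is a better estimate).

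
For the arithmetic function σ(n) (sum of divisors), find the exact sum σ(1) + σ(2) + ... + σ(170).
Σ_{n ≤ 170} σ(n) = 23862

Compute σ(n) for each 1 ≤ n ≤ 170: σ(1) = 1, σ(2) = 3, σ(3) = 4, σ(4) = 7, σ(5) = 6, σ(6) = 12, σ(7) = 8, σ(8) = 15, σ(9) = 13, σ(10) = 18, σ(11) = 12, σ(12) = 28, σ(13) = 14, σ(14) = 24, σ(15) = 24, σ(16) = 31, σ(17) = 18, σ(18) = 39, σ(19) = 20, σ(20) = 42, σ(21) = 32, σ(22) = 36, σ(23) = 24, σ(24) = 60, σ(25) = 31, σ(26) = 42, σ(27) = 40, σ(28) = 56, σ(29) = 30, σ(30) = 72, σ(31) = 32, σ(32) = 63, σ(33) = 48, σ(34) = 54, σ(35) = 48, σ(36) = 91, σ(37) = 38, σ(38) = 60, σ(39) = 56, σ(40) = 90, σ(41) = 42, σ(42) = 96, σ(43) = 44, σ(44) = 84, σ(45) = 78, σ(46) = 72, σ(47) = 48, σ(48) = 124, σ(49) = 57, σ(50) = 93, σ(51) = 72, σ(52) = 98, σ(53) = 54, σ(54) = 120, σ(55) = 72, σ(56) = 120, σ(57) = 80, σ(58) = 90, σ(59) = 60, σ(60) = 168, σ(61) = 62, σ(62) = 96, σ(63) = 104, σ(64) = 127, σ(65) = 84, σ(66) = 144, σ(67) = 68, σ(68) = 126, σ(69) = 96, σ(70) = 144, σ(71) = 72, σ(72) = 195, σ(73) = 74, σ(74) = 114, σ(75) = 124, σ(76) = 140, σ(77) = 96, σ(78) = 168, σ(79) = 80, σ(80) = 186, σ(81) = 121, σ(82) = 126, σ(83) = 84, σ(84) = 224, σ(85) = 108, σ(86) = 132, σ(87) = 120, σ(88) = 180, σ(89) = 90, σ(90) = 234, σ(91) = 112, σ(92) = 168, σ(93) = 128, σ(94) = 144, σ(95) = 120, σ(96) = 252, σ(97) = 98, σ(98) = 171, σ(99) = 156, σ(100) = 217, σ(101) = 102, σ(102) = 216, σ(103) = 104, σ(104) = 210, σ(105) = 192, σ(106) = 162, σ(107) = 108, σ(108) = 280, σ(109) = 110, σ(110) = 216, σ(111) = 152, σ(112) = 248, σ(113) = 114, σ(114) = 240, σ(115) = 144, σ(116) = 210, σ(117) = 182, σ(118) = 180, σ(119) = 144, σ(120) = 360, σ(121) = 133, σ(122) = 186, σ(123) = 168, σ(124) = 224, σ(125) = 156, σ(126) = 312, σ(127) = 128, σ(128) = 255, σ(129) = 176, σ(130) = 252, σ(131) = 132, σ(132) = 336, σ(133) = 160, σ(134) = 204, σ(135) = 240, σ(136) = 270, σ(137) = 138, σ(138) = 288, σ(139) = 140, σ(140) = 336, σ(141) = 192, σ(142) = 216, σ(143) = 168, σ(144) = 403, σ(145) = 180, σ(146) = 222, σ(147) = 228, σ(148) = 266, σ(149) = 150, σ(150) = 372, σ(151) = 152, σ(152) = 300, σ(153) = 234, σ(154) = 288, σ(155) = 192, σ(156) = 392, σ(157) = 158, σ(158) = 240, σ(159) = 216, σ(160) = 378, σ(161) = 192, σ(162) = 363, σ(163) = 164, σ(164) = 294, σ(165) = 288, σ(166) = 252, σ(167) = 168, σ(168) = 480, σ(169) = 183, σ(170) = 324. Summing all 170 values: 23862. (Average order: Σ_{n ≤ x} σ(n) ~ (π²/12) x². For x = 170, (π²/12)·170² ≈ 23769.30.)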